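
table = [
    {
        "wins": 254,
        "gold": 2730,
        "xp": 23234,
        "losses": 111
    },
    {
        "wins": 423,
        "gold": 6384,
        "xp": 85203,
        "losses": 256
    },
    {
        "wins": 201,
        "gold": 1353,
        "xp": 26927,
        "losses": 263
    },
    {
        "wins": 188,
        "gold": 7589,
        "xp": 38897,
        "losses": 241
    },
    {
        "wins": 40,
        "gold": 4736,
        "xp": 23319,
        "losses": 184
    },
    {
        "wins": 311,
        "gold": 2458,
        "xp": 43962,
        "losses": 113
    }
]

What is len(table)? 6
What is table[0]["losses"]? 111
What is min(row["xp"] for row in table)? 23234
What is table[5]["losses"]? 113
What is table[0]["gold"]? 2730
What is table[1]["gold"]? 6384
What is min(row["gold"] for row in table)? 1353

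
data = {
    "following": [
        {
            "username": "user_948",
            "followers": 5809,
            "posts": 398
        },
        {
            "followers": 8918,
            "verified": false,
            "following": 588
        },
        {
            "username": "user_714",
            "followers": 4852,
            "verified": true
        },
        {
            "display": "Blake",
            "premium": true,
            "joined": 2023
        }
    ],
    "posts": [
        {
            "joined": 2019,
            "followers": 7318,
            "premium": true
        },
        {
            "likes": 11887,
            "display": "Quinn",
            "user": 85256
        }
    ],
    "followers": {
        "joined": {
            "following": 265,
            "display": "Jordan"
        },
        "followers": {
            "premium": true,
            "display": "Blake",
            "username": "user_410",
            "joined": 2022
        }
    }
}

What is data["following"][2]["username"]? "user_714"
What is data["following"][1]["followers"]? 8918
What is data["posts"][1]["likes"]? 11887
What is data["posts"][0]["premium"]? True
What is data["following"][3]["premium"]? True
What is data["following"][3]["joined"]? 2023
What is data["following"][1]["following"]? 588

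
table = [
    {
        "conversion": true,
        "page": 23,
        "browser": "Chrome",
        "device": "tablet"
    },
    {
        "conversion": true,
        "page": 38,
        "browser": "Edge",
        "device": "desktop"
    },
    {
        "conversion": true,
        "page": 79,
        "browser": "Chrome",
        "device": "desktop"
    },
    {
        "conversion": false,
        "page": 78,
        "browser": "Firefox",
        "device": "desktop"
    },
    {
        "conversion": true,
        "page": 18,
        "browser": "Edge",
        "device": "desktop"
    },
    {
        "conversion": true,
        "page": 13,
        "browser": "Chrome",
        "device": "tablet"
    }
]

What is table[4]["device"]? "desktop"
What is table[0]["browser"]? "Chrome"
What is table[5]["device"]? "tablet"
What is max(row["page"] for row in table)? 79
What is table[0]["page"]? 23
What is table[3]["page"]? 78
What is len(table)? 6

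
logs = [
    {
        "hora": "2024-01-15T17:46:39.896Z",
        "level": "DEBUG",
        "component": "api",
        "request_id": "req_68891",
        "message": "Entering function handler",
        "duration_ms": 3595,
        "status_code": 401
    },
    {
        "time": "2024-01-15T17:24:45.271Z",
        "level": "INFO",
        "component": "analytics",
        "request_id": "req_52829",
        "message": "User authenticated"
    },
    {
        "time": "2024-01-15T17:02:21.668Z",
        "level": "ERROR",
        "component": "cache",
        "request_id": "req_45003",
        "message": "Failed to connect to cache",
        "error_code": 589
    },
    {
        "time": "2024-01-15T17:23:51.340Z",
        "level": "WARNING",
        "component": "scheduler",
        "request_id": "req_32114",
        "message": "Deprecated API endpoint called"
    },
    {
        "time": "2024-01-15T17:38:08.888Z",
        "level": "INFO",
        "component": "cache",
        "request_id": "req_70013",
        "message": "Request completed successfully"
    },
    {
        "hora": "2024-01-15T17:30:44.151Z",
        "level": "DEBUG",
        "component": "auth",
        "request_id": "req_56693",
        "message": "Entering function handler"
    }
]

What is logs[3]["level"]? "WARNING"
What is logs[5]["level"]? "DEBUG"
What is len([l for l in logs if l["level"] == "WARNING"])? 1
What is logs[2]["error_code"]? 589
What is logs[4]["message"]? "Request completed successfully"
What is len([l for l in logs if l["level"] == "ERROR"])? 1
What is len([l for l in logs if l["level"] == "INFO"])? 2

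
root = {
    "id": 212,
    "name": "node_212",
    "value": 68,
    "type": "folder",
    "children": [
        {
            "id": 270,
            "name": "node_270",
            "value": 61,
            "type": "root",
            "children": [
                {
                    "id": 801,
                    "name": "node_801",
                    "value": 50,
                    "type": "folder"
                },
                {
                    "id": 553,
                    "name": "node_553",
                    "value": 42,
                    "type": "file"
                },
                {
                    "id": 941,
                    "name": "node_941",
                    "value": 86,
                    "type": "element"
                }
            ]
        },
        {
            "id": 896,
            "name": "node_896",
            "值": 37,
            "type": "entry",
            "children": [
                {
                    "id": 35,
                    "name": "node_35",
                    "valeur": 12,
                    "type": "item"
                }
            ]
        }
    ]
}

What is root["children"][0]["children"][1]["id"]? 553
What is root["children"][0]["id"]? 270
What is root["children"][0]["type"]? "root"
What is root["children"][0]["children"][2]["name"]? "node_941"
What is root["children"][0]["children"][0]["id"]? 801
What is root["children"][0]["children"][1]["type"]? "file"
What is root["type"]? "folder"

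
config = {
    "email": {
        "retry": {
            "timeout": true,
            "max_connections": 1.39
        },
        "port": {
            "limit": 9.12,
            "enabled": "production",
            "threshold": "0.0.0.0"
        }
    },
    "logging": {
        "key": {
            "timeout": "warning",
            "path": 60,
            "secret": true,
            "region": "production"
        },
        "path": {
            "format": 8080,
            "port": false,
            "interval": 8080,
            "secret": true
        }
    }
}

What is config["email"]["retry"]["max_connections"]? 1.39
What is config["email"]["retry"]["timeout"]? True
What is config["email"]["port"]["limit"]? 9.12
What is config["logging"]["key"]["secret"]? True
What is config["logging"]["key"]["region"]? "production"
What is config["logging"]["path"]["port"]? False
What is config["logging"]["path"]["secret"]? True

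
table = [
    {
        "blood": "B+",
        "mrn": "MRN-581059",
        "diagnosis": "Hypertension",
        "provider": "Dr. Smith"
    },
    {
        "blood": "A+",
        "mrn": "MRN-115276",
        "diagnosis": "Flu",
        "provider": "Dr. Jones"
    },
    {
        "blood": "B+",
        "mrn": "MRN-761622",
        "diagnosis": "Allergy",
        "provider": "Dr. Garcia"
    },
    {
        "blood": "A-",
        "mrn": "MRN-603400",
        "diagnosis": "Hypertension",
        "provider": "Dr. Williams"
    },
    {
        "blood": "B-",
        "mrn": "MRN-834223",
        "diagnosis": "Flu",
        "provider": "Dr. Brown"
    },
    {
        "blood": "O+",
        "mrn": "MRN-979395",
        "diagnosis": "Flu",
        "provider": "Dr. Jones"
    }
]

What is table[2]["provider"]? "Dr. Garcia"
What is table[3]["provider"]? "Dr. Williams"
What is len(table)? 6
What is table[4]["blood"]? "B-"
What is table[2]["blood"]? "B+"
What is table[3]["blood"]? "A-"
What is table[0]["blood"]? "B+"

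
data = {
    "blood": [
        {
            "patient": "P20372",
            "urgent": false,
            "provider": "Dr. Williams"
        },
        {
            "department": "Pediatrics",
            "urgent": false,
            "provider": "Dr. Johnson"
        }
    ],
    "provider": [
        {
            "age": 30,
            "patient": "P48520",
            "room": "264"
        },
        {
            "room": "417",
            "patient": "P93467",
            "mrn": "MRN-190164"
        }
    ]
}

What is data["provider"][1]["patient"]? "P93467"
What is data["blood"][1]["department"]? "Pediatrics"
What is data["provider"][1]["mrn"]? "MRN-190164"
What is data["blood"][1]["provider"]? "Dr. Johnson"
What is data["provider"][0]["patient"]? "P48520"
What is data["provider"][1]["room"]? "417"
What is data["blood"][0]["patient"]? "P20372"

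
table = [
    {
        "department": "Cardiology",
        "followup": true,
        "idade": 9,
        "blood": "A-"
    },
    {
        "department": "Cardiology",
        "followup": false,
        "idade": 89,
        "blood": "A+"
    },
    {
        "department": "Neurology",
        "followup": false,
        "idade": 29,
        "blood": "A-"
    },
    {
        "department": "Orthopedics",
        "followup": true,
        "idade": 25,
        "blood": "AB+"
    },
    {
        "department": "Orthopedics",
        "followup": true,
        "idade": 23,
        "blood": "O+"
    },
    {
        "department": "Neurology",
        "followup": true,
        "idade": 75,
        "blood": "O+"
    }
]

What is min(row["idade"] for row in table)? 9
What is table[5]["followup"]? True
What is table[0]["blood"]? "A-"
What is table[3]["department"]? "Orthopedics"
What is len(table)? 6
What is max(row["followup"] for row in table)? True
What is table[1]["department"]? "Cardiology"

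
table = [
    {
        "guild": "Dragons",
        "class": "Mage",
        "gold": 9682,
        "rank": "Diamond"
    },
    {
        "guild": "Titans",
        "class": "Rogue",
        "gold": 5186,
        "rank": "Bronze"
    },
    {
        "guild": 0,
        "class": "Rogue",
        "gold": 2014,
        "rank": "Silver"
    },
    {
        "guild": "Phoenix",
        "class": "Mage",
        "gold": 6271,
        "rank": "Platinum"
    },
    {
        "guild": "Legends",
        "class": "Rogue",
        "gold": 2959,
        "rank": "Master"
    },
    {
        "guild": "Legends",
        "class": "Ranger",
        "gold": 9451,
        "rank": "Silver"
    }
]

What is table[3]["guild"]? "Phoenix"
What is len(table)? 6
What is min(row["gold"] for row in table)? 2014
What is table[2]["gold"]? 2014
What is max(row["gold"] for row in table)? 9682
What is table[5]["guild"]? "Legends"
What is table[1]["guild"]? "Titans"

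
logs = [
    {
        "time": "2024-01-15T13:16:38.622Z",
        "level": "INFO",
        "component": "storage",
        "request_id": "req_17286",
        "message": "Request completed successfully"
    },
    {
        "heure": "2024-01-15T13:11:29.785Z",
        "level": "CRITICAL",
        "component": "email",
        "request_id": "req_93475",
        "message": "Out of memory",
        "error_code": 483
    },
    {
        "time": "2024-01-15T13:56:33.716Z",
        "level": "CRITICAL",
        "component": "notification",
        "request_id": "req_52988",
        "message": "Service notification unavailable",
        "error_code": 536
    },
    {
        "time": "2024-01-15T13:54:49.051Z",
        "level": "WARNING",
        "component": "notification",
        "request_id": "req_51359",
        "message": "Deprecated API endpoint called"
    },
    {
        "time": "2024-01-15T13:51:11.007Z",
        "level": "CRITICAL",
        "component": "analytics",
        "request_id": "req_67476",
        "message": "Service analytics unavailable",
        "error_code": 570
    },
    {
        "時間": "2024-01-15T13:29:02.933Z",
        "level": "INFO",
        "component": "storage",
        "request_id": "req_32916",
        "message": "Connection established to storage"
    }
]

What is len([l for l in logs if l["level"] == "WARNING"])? 1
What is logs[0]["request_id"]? "req_17286"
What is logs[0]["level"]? "INFO"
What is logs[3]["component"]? "notification"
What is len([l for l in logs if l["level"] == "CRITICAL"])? 3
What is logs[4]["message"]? "Service analytics unavailable"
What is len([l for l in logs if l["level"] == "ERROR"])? 0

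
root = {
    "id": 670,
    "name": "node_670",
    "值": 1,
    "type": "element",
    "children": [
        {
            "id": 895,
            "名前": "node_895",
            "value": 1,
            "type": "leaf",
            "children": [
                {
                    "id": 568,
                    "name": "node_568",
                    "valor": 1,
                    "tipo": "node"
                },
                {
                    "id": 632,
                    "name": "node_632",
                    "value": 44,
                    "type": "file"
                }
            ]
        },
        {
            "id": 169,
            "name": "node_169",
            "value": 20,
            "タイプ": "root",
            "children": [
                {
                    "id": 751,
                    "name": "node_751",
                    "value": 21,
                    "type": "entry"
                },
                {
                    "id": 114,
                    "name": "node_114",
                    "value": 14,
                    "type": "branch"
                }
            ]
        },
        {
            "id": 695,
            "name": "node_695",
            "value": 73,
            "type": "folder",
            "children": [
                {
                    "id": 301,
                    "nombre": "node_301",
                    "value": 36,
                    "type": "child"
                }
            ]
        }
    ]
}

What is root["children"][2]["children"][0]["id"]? 301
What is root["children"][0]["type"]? "leaf"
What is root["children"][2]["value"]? 73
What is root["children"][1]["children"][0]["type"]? "entry"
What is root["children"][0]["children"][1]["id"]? 632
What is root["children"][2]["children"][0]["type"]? "child"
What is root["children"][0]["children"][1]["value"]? 44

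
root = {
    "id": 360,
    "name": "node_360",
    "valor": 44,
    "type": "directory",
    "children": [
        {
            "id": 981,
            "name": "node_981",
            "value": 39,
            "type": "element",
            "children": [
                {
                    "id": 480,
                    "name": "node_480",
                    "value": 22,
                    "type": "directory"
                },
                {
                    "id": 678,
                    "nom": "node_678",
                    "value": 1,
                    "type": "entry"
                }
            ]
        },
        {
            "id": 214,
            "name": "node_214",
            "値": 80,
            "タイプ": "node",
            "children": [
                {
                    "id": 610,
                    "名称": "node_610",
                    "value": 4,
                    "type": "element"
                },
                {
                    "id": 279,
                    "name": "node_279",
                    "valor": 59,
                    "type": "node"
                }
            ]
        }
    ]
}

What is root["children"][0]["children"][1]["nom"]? "node_678"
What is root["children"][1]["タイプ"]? "node"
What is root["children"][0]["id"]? 981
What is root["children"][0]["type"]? "element"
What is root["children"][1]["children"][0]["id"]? 610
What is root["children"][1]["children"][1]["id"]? 279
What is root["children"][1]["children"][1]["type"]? "node"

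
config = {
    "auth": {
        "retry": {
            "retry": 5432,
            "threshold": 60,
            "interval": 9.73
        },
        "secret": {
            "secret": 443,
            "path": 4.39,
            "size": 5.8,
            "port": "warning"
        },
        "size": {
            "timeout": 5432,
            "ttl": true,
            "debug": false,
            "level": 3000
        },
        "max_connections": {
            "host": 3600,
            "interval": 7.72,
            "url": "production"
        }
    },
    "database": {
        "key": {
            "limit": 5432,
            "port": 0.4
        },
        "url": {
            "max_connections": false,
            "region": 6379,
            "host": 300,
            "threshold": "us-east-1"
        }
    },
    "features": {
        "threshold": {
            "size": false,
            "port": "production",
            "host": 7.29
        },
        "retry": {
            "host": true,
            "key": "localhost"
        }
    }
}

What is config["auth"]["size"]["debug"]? False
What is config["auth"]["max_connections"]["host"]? 3600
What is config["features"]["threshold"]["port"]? "production"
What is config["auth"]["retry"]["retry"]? 5432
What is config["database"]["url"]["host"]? 300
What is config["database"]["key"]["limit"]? 5432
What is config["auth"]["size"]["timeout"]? 5432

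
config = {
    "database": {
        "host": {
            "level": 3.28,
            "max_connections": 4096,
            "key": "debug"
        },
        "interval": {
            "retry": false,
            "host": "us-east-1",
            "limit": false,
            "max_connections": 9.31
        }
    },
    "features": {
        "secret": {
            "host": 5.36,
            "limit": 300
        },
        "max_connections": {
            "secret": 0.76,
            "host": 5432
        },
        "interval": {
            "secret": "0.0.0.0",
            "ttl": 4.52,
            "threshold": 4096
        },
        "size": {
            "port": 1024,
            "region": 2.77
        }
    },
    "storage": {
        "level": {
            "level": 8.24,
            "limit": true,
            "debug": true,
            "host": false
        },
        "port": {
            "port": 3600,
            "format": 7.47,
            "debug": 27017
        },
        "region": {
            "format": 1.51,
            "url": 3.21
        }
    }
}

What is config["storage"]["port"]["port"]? 3600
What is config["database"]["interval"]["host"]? "us-east-1"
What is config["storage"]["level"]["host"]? False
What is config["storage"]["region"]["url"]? 3.21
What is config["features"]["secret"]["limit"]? 300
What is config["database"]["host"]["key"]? "debug"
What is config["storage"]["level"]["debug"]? True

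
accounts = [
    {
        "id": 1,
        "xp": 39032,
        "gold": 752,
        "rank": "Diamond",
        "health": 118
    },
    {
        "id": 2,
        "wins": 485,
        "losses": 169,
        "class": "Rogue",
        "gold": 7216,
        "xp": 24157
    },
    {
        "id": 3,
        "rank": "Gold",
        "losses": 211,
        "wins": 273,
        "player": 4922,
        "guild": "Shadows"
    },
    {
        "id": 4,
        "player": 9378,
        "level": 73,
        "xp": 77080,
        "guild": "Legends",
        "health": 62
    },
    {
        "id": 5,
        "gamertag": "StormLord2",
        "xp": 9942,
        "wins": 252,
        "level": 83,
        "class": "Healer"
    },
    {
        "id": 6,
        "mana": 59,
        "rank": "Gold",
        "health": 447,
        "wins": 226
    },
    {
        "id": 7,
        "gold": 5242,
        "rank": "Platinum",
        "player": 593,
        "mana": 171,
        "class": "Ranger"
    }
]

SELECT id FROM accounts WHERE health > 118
[6]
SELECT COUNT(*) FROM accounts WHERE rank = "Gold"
2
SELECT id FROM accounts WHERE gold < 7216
[1, 7]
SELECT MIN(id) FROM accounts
1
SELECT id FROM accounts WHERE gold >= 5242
[2, 7]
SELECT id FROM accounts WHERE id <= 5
[1, 2, 3, 4, 5]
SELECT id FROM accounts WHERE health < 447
[1, 4]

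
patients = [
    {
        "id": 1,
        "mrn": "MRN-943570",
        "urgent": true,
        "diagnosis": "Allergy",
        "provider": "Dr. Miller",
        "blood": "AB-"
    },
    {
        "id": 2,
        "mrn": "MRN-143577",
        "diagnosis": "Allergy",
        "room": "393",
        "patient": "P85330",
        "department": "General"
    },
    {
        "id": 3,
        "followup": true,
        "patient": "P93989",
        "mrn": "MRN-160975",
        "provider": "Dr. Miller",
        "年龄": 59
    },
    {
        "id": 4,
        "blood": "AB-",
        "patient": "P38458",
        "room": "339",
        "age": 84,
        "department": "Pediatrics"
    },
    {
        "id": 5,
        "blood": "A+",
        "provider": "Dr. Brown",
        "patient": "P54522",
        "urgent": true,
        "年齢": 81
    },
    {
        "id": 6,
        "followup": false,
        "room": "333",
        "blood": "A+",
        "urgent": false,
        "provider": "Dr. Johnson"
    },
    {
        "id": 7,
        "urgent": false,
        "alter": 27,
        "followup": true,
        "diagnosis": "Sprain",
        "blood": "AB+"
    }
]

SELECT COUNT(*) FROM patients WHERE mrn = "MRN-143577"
1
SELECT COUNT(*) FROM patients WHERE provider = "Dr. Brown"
1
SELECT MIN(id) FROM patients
1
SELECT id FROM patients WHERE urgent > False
[1, 5]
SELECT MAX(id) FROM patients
7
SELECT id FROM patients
[1, 2, 3, 4, 5, 6, 7]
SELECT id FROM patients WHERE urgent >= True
[1, 5]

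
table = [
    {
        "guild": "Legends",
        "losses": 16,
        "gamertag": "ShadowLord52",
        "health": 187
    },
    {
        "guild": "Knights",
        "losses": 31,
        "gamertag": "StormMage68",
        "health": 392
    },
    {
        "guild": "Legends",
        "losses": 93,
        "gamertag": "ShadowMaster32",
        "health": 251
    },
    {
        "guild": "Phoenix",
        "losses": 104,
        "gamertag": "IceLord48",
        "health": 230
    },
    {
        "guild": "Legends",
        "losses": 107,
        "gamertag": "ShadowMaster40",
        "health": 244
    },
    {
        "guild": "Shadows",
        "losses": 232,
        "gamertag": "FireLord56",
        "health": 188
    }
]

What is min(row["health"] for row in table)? 187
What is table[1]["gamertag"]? "StormMage68"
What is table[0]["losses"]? 16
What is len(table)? 6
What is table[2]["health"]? 251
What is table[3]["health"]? 230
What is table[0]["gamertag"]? "ShadowLord52"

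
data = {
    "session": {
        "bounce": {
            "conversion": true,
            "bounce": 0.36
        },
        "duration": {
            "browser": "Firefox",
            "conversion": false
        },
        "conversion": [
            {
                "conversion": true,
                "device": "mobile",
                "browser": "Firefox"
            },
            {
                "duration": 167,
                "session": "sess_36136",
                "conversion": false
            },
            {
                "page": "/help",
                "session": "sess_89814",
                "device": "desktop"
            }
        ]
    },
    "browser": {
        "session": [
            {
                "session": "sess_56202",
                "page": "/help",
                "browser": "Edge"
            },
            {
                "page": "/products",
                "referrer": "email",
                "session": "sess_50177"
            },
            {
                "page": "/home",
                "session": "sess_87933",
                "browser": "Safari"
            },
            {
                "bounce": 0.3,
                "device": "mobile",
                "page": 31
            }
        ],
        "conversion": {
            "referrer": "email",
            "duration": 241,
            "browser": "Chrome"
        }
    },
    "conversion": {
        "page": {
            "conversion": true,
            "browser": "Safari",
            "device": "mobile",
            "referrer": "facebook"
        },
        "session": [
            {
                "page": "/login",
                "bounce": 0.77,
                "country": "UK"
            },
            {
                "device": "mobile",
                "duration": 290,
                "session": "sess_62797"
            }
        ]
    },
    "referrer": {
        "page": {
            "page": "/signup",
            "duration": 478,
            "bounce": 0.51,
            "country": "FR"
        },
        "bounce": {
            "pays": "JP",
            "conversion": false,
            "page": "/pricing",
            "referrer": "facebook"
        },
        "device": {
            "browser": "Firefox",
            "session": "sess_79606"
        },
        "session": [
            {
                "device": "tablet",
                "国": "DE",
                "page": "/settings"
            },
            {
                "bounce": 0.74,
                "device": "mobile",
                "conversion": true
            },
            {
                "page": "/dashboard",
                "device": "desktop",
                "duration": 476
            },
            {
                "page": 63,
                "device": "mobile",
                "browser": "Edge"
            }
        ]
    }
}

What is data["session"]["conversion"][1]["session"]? "sess_36136"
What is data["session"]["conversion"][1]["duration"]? 167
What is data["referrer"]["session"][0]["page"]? "/settings"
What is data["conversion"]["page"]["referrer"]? "facebook"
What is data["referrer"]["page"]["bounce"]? 0.51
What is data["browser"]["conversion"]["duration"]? 241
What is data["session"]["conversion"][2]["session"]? "sess_89814"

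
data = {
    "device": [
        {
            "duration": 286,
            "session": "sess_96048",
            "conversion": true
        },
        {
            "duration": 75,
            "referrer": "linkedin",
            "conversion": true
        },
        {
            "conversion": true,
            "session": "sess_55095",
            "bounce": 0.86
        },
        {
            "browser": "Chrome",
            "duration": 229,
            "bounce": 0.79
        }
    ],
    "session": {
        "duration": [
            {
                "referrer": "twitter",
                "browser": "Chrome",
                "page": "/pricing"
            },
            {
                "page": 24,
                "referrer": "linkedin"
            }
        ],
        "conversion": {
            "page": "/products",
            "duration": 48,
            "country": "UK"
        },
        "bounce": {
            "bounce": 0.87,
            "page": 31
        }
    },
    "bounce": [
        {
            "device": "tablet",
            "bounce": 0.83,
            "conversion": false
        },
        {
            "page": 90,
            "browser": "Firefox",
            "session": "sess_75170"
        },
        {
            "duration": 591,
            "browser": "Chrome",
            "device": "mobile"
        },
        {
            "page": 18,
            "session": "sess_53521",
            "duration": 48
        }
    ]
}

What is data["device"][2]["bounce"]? 0.86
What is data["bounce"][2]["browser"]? "Chrome"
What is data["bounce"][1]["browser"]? "Firefox"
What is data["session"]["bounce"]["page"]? 31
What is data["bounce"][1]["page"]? 90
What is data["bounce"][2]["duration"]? 591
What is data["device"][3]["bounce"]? 0.79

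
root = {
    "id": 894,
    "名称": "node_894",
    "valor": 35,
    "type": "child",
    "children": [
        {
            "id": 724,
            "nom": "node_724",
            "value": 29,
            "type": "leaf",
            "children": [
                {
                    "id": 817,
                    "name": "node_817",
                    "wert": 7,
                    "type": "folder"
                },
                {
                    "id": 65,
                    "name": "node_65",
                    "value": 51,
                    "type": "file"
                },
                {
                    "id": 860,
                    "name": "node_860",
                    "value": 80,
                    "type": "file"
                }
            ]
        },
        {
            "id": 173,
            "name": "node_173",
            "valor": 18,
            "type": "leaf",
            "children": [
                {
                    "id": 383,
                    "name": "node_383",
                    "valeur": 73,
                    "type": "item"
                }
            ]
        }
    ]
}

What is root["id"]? 894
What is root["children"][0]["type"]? "leaf"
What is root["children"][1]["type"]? "leaf"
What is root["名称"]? "node_894"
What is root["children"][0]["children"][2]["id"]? 860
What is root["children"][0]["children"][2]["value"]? 80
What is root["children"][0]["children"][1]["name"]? "node_65"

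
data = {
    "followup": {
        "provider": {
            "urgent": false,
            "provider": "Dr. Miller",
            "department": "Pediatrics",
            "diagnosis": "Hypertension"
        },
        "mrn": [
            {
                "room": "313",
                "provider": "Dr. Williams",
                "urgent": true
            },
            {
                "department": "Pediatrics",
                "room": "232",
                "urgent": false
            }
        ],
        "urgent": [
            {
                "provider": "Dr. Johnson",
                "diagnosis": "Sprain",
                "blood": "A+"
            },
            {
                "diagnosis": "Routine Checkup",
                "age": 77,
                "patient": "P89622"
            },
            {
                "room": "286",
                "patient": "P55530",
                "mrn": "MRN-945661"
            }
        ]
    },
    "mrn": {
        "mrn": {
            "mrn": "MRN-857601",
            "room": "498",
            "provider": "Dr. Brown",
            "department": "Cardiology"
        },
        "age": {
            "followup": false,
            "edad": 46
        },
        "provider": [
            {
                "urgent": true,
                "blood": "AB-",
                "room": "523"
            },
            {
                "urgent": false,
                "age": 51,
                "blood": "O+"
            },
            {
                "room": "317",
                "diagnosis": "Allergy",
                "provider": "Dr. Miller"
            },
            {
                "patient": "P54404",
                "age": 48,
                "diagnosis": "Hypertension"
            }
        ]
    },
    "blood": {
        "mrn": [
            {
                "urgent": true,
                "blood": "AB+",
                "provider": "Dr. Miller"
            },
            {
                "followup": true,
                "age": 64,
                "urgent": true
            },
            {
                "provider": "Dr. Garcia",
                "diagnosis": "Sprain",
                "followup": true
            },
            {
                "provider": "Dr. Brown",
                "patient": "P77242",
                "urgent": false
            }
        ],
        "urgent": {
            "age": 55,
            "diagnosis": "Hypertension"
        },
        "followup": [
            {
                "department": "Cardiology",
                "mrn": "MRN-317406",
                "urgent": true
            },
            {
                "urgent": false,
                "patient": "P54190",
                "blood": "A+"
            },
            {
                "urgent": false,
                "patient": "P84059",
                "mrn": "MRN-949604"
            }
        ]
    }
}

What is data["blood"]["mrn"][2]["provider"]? "Dr. Garcia"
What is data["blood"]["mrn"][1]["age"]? 64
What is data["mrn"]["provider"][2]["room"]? "317"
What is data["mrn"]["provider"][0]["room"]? "523"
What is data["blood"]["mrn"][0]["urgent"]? True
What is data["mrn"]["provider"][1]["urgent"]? False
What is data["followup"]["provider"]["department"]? "Pediatrics"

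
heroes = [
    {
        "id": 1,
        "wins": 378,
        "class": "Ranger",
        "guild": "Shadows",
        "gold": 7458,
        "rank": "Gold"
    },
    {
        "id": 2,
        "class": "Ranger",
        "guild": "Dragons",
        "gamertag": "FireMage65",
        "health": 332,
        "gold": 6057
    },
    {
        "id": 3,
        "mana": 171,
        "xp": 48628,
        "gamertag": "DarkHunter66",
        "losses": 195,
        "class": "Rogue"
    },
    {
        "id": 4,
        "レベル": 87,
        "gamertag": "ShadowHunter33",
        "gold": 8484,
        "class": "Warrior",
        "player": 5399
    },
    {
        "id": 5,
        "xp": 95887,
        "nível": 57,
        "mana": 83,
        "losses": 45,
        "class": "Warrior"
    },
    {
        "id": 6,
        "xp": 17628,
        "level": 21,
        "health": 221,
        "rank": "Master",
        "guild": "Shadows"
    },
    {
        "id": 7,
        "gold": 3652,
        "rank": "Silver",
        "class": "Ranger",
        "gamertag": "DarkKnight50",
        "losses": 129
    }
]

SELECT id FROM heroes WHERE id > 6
[7]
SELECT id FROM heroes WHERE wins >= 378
[1]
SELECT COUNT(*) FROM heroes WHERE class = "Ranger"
3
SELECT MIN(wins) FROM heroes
378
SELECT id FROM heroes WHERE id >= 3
[3, 4, 5, 6, 7]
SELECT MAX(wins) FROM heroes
378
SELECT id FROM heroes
[1, 2, 3, 4, 5, 6, 7]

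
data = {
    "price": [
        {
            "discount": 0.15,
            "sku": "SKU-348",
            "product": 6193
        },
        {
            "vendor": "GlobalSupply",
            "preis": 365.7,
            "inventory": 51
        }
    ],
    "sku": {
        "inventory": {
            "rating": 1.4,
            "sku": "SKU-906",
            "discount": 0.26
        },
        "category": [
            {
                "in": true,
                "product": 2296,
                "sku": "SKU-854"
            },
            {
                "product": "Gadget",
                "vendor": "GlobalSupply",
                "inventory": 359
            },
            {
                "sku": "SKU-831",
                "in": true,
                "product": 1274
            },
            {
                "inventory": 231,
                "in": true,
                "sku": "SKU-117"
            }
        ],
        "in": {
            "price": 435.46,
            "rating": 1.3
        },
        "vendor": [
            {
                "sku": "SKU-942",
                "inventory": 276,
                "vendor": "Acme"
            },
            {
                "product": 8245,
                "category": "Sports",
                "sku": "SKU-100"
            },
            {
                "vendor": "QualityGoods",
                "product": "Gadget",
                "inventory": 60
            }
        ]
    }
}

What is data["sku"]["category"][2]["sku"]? "SKU-831"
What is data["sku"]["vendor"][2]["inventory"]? 60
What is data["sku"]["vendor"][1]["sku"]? "SKU-100"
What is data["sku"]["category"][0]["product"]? 2296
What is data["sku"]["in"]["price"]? 435.46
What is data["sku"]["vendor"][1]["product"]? 8245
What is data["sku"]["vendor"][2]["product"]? "Gadget"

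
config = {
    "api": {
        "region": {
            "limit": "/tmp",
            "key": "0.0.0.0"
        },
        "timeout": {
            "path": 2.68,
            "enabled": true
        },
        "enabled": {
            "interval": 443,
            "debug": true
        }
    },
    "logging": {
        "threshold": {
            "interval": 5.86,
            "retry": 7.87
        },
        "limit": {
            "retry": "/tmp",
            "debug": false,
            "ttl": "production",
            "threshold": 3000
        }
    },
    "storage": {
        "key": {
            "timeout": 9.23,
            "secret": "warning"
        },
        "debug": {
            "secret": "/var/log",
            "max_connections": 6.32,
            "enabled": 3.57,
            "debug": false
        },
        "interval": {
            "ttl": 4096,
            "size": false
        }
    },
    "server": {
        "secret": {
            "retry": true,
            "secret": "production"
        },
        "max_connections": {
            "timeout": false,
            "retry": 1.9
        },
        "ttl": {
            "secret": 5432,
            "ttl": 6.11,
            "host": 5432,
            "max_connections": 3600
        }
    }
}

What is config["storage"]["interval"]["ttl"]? 4096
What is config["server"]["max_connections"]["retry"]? 1.9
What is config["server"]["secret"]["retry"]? True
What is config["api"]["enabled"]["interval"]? 443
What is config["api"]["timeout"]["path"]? 2.68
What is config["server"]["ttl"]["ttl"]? 6.11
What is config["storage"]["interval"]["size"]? False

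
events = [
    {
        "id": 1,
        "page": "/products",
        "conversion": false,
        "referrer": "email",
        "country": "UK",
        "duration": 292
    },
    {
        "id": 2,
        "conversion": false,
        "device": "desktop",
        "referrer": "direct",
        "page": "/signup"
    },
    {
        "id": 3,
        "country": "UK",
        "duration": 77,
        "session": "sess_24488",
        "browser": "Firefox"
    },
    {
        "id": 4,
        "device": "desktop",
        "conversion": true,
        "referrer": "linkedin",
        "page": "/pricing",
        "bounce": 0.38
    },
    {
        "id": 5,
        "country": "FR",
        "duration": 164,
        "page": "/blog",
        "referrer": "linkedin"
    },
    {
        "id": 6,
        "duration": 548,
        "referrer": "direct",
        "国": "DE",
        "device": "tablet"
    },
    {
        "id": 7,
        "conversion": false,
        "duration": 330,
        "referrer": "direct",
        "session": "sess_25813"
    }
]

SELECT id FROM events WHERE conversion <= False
[1, 2, 7]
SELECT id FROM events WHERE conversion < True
[1, 2, 7]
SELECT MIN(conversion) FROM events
False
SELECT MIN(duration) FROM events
77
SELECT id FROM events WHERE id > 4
[5, 6, 7]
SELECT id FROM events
[1, 2, 3, 4, 5, 6, 7]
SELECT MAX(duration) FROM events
548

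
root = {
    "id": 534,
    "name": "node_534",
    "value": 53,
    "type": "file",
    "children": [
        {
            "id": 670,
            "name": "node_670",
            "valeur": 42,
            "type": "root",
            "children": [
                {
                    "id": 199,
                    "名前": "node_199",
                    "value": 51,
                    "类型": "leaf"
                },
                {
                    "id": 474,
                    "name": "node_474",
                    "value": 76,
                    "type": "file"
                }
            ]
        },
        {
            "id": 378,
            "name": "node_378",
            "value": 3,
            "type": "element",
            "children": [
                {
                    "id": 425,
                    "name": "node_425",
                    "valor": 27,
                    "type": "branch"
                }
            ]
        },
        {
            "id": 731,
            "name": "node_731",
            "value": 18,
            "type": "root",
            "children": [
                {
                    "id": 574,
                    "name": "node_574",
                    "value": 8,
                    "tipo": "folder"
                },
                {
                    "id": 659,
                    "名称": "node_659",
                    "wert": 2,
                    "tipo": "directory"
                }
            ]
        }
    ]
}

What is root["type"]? "file"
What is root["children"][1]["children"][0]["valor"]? 27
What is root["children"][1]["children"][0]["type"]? "branch"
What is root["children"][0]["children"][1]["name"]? "node_474"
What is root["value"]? 53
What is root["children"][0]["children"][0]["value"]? 51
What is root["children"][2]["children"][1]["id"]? 659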